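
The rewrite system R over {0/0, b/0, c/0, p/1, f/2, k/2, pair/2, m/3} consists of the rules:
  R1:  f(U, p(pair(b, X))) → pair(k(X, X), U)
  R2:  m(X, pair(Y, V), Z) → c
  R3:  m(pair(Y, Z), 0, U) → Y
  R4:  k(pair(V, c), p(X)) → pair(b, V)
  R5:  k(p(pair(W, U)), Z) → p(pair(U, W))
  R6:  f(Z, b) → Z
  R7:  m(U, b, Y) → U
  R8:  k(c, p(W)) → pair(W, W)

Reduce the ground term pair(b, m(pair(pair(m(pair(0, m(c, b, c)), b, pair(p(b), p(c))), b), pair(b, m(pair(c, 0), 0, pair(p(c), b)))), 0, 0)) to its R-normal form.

pair(b, pair(pair(0, c), b))

1. pair(b, m(pair(pair(m(pair(0, m(c, b, c)), b, pair(p(b), p(c))), b), pair(b, m(pair(c, 0), 0, pair(p(c), b)))), 0, 0))  →  pair(b, pair(m(pair(0, m(c, b, c)), b, pair(p(b), p(c))), b))   [R3 at 2]
2. pair(b, pair(m(pair(0, m(c, b, c)), b, pair(p(b), p(c))), b))  →  pair(b, pair(pair(0, m(c, b, c)), b))   [R7 at 2.1]
3. pair(b, pair(pair(0, m(c, b, c)), b))  →  pair(b, pair(pair(0, c), b))   [R7 at 2.1.2]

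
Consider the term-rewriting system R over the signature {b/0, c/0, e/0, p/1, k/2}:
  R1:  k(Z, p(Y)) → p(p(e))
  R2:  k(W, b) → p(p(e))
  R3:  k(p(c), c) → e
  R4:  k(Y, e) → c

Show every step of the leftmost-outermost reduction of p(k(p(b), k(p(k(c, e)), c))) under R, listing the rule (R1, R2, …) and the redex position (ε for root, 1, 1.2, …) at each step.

p(c)

1. p(k(p(b), k(p(k(c, e)), c)))  →  p(k(p(b), k(p(c), c)))   [R4 at 1.2.1.1]
2. p(k(p(b), k(p(c), c)))  →  p(k(p(b), e))   [R3 at 1.2]
3. p(k(p(b), e))  →  p(c)   [R4 at 1]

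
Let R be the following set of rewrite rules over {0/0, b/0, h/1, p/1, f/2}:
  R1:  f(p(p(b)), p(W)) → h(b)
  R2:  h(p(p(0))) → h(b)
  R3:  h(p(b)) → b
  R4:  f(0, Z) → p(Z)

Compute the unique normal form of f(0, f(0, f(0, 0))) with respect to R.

1. f(0, f(0, f(0, 0)))  →  p(f(0, f(0, 0)))   [R4 at ε]
2. p(f(0, f(0, 0)))  →  p(p(f(0, 0)))   [R4 at 1]
3. p(p(f(0, 0)))  →  p(p(p(0)))   [R4 at 1.1]

p(p(p(0)))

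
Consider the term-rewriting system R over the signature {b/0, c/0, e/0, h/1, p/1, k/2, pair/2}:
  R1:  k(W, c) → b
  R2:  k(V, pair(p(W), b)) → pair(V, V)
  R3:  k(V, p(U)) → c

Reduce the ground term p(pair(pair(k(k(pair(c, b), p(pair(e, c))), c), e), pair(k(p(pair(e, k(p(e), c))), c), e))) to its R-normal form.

p(pair(pair(b, e), pair(b, e)))

1. p(pair(pair(k(k(pair(c, b), p(pair(e, c))), c), e), pair(k(p(pair(e, k(p(e), c))), c), e)))  →  p(pair(pair(b, e), pair(k(p(pair(e, k(p(e), c))), c), e)))   [R1 at 1.1.1]
2. p(pair(pair(b, e), pair(k(p(pair(e, k(p(e), c))), c), e)))  →  p(pair(pair(b, e), pair(b, e)))   [R1 at 1.2.1]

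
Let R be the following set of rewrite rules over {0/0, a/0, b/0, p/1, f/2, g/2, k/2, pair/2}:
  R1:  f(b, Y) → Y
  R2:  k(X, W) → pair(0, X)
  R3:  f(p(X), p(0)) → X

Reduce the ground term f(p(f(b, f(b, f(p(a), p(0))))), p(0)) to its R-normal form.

1. f(p(f(b, f(b, f(p(a), p(0))))), p(0))  →  f(b, f(b, f(p(a), p(0))))   [R3 at ε]
2. f(b, f(b, f(p(a), p(0))))  →  f(b, f(p(a), p(0)))   [R1 at ε]
3. f(b, f(p(a), p(0)))  →  f(p(a), p(0))   [R1 at ε]
4. f(p(a), p(0))  →  a   [R3 at ε]

a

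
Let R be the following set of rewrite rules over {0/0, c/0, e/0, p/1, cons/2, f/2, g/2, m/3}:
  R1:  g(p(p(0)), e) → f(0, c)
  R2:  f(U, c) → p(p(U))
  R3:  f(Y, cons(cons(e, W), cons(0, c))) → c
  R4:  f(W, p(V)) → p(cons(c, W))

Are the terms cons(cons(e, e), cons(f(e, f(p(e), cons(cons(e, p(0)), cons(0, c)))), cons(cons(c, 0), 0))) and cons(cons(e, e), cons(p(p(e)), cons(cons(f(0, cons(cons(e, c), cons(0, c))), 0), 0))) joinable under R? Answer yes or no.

yes — NF(t₁) = cons(cons(e, e), cons(p(p(e)), cons(cons(c, 0), 0))), NF(t₂) = cons(cons(e, e), cons(p(p(e)), cons(cons(c, 0), 0)))

Reduce t₁ = cons(cons(e, e), cons(f(e, f(p(e), cons(cons(e, p(0)), cons(0, c)))), cons(cons(c, 0), 0))):
1. cons(cons(e, e), cons(f(e, f(p(e), cons(cons(e, p(0)), cons(0, c)))), cons(cons(c, 0), 0)))  →  cons(cons(e, e), cons(f(e, c), cons(cons(c, 0), 0)))   [R3 at 2.1.2]
2. cons(cons(e, e), cons(f(e, c), cons(cons(c, 0), 0)))  →  cons(cons(e, e), cons(p(p(e)), cons(cons(c, 0), 0)))   [R2 at 2.1]

Reduce t₂ = cons(cons(e, e), cons(p(p(e)), cons(cons(f(0, cons(cons(e, c), cons(0, c))), 0), 0))):
1. cons(cons(e, e), cons(p(p(e)), cons(cons(f(0, cons(cons(e, c), cons(0, c))), 0), 0)))  →  cons(cons(e, e), cons(p(p(e)), cons(cons(c, 0), 0)))   [R3 at 2.2.1.1]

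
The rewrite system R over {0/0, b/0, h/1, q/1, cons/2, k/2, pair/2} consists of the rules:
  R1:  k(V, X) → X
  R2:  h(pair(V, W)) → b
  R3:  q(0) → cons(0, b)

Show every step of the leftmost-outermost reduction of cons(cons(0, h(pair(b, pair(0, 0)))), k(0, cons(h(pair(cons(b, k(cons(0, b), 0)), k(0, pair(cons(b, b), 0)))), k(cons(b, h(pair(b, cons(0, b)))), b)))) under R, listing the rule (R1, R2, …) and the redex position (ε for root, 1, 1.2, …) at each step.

1. cons(cons(0, h(pair(b, pair(0, 0)))), k(0, cons(h(pair(cons(b, k(cons(0, b), 0)), k(0, pair(cons(b, b), 0)))), k(cons(b, h(pair(b, cons(0, b)))), b))))  →  cons(cons(0, b), k(0, cons(h(pair(cons(b, k(cons(0, b), 0)), k(0, pair(cons(b, b), 0)))), k(cons(b, h(pair(b, cons(0, b)))), b))))   [R2 at 1.2]
2. cons(cons(0, b), k(0, cons(h(pair(cons(b, k(cons(0, b), 0)), k(0, pair(cons(b, b), 0)))), k(cons(b, h(pair(b, cons(0, b)))), b))))  →  cons(cons(0, b), cons(h(pair(cons(b, k(cons(0, b), 0)), k(0, pair(cons(b, b), 0)))), k(cons(b, h(pair(b, cons(0, b)))), b)))   [R1 at 2]
3. cons(cons(0, b), cons(h(pair(cons(b, k(cons(0, b), 0)), k(0, pair(cons(b, b), 0)))), k(cons(b, h(pair(b, cons(0, b)))), b)))  →  cons(cons(0, b), cons(b, k(cons(b, h(pair(b, cons(0, b)))), b)))   [R2 at 2.1]
4. cons(cons(0, b), cons(b, k(cons(b, h(pair(b, cons(0, b)))), b)))  →  cons(cons(0, b), cons(b, b))   [R1 at 2.2]

cons(cons(0, b), cons(b, b))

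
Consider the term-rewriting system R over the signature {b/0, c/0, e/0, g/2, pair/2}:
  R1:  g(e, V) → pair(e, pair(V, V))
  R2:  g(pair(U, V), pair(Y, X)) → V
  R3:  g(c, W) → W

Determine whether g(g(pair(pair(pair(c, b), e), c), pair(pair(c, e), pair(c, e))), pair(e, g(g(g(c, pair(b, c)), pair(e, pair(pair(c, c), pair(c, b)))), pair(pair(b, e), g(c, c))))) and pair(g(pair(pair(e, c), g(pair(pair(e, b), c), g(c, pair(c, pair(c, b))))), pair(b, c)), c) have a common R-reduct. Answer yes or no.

no — NF(t₁) = pair(e, pair(pair(b, e), c)), NF(t₂) = pair(c, c)

Reduce t₁ = g(g(pair(pair(pair(c, b), e), c), pair(pair(c, e), pair(c, e))), pair(e, g(g(g(c, pair(b, c)), pair(e, pair(pair(c, c), pair(c, b)))), pair(pair(b, e), g(c, c))))):
1. g(g(pair(pair(pair(c, b), e), c), pair(pair(c, e), pair(c, e))), pair(e, g(g(g(c, pair(b, c)), pair(e, pair(pair(c, c), pair(c, b)))), pair(pair(b, e), g(c, c)))))  →  g(c, pair(e, g(g(g(c, pair(b, c)), pair(e, pair(pair(c, c), pair(c, b)))), pair(pair(b, e), g(c, c)))))   [R2 at 1]
2. g(c, pair(e, g(g(g(c, pair(b, c)), pair(e, pair(pair(c, c), pair(c, b)))), pair(pair(b, e), g(c, c)))))  →  pair(e, g(g(g(c, pair(b, c)), pair(e, pair(pair(c, c), pair(c, b)))), pair(pair(b, e), g(c, c))))   [R3 at ε]
3. pair(e, g(g(g(c, pair(b, c)), pair(e, pair(pair(c, c), pair(c, b)))), pair(pair(b, e), g(c, c))))  →  pair(e, g(g(pair(b, c), pair(e, pair(pair(c, c), pair(c, b)))), pair(pair(b, e), g(c, c))))   [R3 at 2.1.1]
4. pair(e, g(g(pair(b, c), pair(e, pair(pair(c, c), pair(c, b)))), pair(pair(b, e), g(c, c))))  →  pair(e, g(c, pair(pair(b, e), g(c, c))))   [R2 at 2.1]
5. pair(e, g(c, pair(pair(b, e), g(c, c))))  →  pair(e, pair(pair(b, e), g(c, c)))   [R3 at 2]
6. pair(e, pair(pair(b, e), g(c, c)))  →  pair(e, pair(pair(b, e), c))   [R3 at 2.2]

Reduce t₂ = pair(g(pair(pair(e, c), g(pair(pair(e, b), c), g(c, pair(c, pair(c, b))))), pair(b, c)), c):
1. pair(g(pair(pair(e, c), g(pair(pair(e, b), c), g(c, pair(c, pair(c, b))))), pair(b, c)), c)  →  pair(g(pair(pair(e, b), c), g(c, pair(c, pair(c, b)))), c)   [R2 at 1]
2. pair(g(pair(pair(e, b), c), g(c, pair(c, pair(c, b)))), c)  →  pair(g(pair(pair(e, b), c), pair(c, pair(c, b))), c)   [R3 at 1.2]
3. pair(g(pair(pair(e, b), c), pair(c, pair(c, b))), c)  →  pair(c, c)   [R2 at 1]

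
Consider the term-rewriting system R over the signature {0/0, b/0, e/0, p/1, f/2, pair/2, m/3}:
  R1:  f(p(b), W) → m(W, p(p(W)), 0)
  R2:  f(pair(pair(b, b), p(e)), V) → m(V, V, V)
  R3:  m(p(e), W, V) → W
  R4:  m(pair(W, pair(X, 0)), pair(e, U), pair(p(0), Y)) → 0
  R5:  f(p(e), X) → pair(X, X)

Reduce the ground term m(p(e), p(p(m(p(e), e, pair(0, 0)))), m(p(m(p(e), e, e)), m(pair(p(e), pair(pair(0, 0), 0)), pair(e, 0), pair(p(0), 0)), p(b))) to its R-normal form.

1. m(p(e), p(p(m(p(e), e, pair(0, 0)))), m(p(m(p(e), e, e)), m(pair(p(e), pair(pair(0, 0), 0)), pair(e, 0), pair(p(0), 0)), p(b)))  →  p(p(m(p(e), e, pair(0, 0))))   [R3 at ε]
2. p(p(m(p(e), e, pair(0, 0))))  →  p(p(e))   [R3 at 1.1]

p(p(e))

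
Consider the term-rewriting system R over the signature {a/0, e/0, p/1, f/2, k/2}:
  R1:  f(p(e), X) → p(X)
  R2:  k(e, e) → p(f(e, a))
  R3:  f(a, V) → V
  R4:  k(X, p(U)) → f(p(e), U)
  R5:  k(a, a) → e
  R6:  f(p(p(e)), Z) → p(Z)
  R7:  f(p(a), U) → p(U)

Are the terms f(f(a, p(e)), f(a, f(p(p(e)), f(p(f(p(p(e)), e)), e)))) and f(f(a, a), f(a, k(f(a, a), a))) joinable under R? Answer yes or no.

no — NF(t₁) = p(p(p(e))), NF(t₂) = e

Reduce t₁ = f(f(a, p(e)), f(a, f(p(p(e)), f(p(f(p(p(e)), e)), e)))):
1. f(f(a, p(e)), f(a, f(p(p(e)), f(p(f(p(p(e)), e)), e))))  →  f(p(e), f(a, f(p(p(e)), f(p(f(p(p(e)), e)), e))))   [R3 at 1]
2. f(p(e), f(a, f(p(p(e)), f(p(f(p(p(e)), e)), e))))  →  p(f(a, f(p(p(e)), f(p(f(p(p(e)), e)), e))))   [R1 at ε]
3. p(f(a, f(p(p(e)), f(p(f(p(p(e)), e)), e))))  →  p(f(p(p(e)), f(p(f(p(p(e)), e)), e)))   [R3 at 1]
4. p(f(p(p(e)), f(p(f(p(p(e)), e)), e)))  →  p(p(f(p(f(p(p(e)), e)), e)))   [R6 at 1]
5. p(p(f(p(f(p(p(e)), e)), e)))  →  p(p(f(p(p(e)), e)))   [R6 at 1.1.1.1]
6. p(p(f(p(p(e)), e)))  →  p(p(p(e)))   [R6 at 1.1]

Reduce t₂ = f(f(a, a), f(a, k(f(a, a), a))):
1. f(f(a, a), f(a, k(f(a, a), a)))  →  f(a, f(a, k(f(a, a), a)))   [R3 at 1]
2. f(a, f(a, k(f(a, a), a)))  →  f(a, k(f(a, a), a))   [R3 at ε]
3. f(a, k(f(a, a), a))  →  k(f(a, a), a)   [R3 at ε]
4. k(f(a, a), a)  →  k(a, a)   [R3 at 1]
5. k(a, a)  →  e   [R5 at ε]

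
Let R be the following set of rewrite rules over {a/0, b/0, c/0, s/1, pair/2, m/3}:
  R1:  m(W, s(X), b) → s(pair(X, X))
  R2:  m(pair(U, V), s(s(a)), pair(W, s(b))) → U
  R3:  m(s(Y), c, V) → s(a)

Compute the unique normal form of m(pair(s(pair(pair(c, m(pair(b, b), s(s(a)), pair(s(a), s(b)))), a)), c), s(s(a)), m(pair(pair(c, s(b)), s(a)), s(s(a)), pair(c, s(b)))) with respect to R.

s(pair(pair(c, b), a))

1. m(pair(s(pair(pair(c, m(pair(b, b), s(s(a)), pair(s(a), s(b)))), a)), c), s(s(a)), m(pair(pair(c, s(b)), s(a)), s(s(a)), pair(c, s(b))))  →  m(pair(s(pair(pair(c, b), a)), c), s(s(a)), m(pair(pair(c, s(b)), s(a)), s(s(a)), pair(c, s(b))))   [R2 at 1.1.1.1.2]
2. m(pair(s(pair(pair(c, b), a)), c), s(s(a)), m(pair(pair(c, s(b)), s(a)), s(s(a)), pair(c, s(b))))  →  m(pair(s(pair(pair(c, b), a)), c), s(s(a)), pair(c, s(b)))   [R2 at 3]
3. m(pair(s(pair(pair(c, b), a)), c), s(s(a)), pair(c, s(b)))  →  s(pair(pair(c, b), a))   [R2 at ε]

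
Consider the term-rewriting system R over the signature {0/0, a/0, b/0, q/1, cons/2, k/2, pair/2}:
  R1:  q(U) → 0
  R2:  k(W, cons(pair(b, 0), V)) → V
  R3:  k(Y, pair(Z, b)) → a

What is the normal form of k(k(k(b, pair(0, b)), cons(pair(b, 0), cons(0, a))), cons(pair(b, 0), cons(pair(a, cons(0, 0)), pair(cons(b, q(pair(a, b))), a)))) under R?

cons(pair(a, cons(0, 0)), pair(cons(b, 0), a))

1. k(k(k(b, pair(0, b)), cons(pair(b, 0), cons(0, a))), cons(pair(b, 0), cons(pair(a, cons(0, 0)), pair(cons(b, q(pair(a, b))), a))))  →  cons(pair(a, cons(0, 0)), pair(cons(b, q(pair(a, b))), a))   [R2 at ε]
2. cons(pair(a, cons(0, 0)), pair(cons(b, q(pair(a, b))), a))  →  cons(pair(a, cons(0, 0)), pair(cons(b, 0), a))   [R1 at 2.1.2]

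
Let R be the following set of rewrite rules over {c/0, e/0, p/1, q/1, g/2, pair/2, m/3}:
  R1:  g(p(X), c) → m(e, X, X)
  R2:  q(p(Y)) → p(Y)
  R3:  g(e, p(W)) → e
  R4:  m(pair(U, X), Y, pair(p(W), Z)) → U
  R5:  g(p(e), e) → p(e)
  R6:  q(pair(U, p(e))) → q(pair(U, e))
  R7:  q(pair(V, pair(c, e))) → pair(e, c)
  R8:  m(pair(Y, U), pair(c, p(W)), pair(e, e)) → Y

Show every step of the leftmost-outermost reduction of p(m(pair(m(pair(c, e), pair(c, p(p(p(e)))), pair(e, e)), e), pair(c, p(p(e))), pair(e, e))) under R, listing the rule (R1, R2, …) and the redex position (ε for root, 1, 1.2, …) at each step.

1. p(m(pair(m(pair(c, e), pair(c, p(p(p(e)))), pair(e, e)), e), pair(c, p(p(e))), pair(e, e)))  →  p(m(pair(c, e), pair(c, p(p(p(e)))), pair(e, e)))   [R8 at 1]
2. p(m(pair(c, e), pair(c, p(p(p(e)))), pair(e, e)))  →  p(c)   [R8 at 1]

p(c)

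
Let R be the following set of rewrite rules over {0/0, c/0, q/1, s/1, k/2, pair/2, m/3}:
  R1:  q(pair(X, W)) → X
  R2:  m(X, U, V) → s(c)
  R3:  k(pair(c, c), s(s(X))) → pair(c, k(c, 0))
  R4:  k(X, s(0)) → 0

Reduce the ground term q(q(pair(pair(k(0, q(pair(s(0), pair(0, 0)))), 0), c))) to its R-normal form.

1. q(q(pair(pair(k(0, q(pair(s(0), pair(0, 0)))), 0), c)))  →  q(pair(k(0, q(pair(s(0), pair(0, 0)))), 0))   [R1 at 1]
2. q(pair(k(0, q(pair(s(0), pair(0, 0)))), 0))  →  k(0, q(pair(s(0), pair(0, 0))))   [R1 at ε]
3. k(0, q(pair(s(0), pair(0, 0))))  →  k(0, s(0))   [R1 at 2]
4. k(0, s(0))  →  0   [R4 at ε]

0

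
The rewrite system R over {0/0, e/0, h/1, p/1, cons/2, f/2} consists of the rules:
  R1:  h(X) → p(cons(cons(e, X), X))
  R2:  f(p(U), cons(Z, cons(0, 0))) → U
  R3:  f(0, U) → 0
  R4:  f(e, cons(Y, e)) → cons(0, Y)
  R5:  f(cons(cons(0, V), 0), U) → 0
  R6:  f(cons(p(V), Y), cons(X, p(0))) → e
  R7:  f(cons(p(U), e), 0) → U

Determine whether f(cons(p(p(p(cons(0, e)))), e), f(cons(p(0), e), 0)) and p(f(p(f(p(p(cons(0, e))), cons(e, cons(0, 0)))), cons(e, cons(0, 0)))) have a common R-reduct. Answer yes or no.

Reduce t₁ = f(cons(p(p(p(cons(0, e)))), e), f(cons(p(0), e), 0)):
1. f(cons(p(p(p(cons(0, e)))), e), f(cons(p(0), e), 0))  →  f(cons(p(p(p(cons(0, e)))), e), 0)   [R7 at 2]
2. f(cons(p(p(p(cons(0, e)))), e), 0)  →  p(p(cons(0, e)))   [R7 at ε]

Reduce t₂ = p(f(p(f(p(p(cons(0, e))), cons(e, cons(0, 0)))), cons(e, cons(0, 0)))):
1. p(f(p(f(p(p(cons(0, e))), cons(e, cons(0, 0)))), cons(e, cons(0, 0))))  →  p(f(p(p(cons(0, e))), cons(e, cons(0, 0))))   [R2 at 1]
2. p(f(p(p(cons(0, e))), cons(e, cons(0, 0))))  →  p(p(cons(0, e)))   [R2 at 1]

yes — NF(t₁) = p(p(cons(0, e))), NF(t₂) = p(p(cons(0, e)))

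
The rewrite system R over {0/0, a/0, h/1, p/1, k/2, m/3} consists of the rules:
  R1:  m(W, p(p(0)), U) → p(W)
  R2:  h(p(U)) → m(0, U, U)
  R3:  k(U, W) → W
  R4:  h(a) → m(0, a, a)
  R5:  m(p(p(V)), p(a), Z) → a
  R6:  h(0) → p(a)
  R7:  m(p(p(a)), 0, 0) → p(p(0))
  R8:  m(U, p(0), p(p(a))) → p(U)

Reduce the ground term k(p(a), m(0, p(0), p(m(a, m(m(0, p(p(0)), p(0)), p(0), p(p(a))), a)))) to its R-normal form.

p(0)

1. k(p(a), m(0, p(0), p(m(a, m(m(0, p(p(0)), p(0)), p(0), p(p(a))), a))))  →  m(0, p(0), p(m(a, m(m(0, p(p(0)), p(0)), p(0), p(p(a))), a)))   [R3 at ε]
2. m(0, p(0), p(m(a, m(m(0, p(p(0)), p(0)), p(0), p(p(a))), a)))  →  m(0, p(0), p(m(a, p(m(0, p(p(0)), p(0))), a)))   [R8 at 3.1.2]
3. m(0, p(0), p(m(a, p(m(0, p(p(0)), p(0))), a)))  →  m(0, p(0), p(m(a, p(p(0)), a)))   [R1 at 3.1.2.1]
4. m(0, p(0), p(m(a, p(p(0)), a)))  →  m(0, p(0), p(p(a)))   [R1 at 3.1]
5. m(0, p(0), p(p(a)))  →  p(0)   [R8 at ε]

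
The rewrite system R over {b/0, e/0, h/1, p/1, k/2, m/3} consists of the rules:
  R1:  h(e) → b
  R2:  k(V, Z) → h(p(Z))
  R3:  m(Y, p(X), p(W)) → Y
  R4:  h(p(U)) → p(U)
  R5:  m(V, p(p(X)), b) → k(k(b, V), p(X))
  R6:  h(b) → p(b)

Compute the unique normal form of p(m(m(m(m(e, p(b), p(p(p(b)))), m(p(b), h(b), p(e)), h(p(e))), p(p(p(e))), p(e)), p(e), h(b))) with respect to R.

1. p(m(m(m(m(e, p(b), p(p(p(b)))), m(p(b), h(b), p(e)), h(p(e))), p(p(p(e))), p(e)), p(e), h(b)))  →  p(m(m(m(e, p(b), p(p(p(b)))), m(p(b), h(b), p(e)), h(p(e))), p(e), h(b)))   [R3 at 1.1]
2. p(m(m(m(e, p(b), p(p(p(b)))), m(p(b), h(b), p(e)), h(p(e))), p(e), h(b)))  →  p(m(m(e, m(p(b), h(b), p(e)), h(p(e))), p(e), h(b)))   [R3 at 1.1.1]
3. p(m(m(e, m(p(b), h(b), p(e)), h(p(e))), p(e), h(b)))  →  p(m(m(e, m(p(b), p(b), p(e)), h(p(e))), p(e), h(b)))   [R6 at 1.1.2.2]
4. p(m(m(e, m(p(b), p(b), p(e)), h(p(e))), p(e), h(b)))  →  p(m(m(e, p(b), h(p(e))), p(e), h(b)))   [R3 at 1.1.2]
5. p(m(m(e, p(b), h(p(e))), p(e), h(b)))  →  p(m(m(e, p(b), p(e)), p(e), h(b)))   [R4 at 1.1.3]
6. p(m(m(e, p(b), p(e)), p(e), h(b)))  →  p(m(e, p(e), h(b)))   [R3 at 1.1]
7. p(m(e, p(e), h(b)))  →  p(m(e, p(e), p(b)))   [R6 at 1.3]
8. p(m(e, p(e), p(b)))  →  p(e)   [R3 at 1]

p(e)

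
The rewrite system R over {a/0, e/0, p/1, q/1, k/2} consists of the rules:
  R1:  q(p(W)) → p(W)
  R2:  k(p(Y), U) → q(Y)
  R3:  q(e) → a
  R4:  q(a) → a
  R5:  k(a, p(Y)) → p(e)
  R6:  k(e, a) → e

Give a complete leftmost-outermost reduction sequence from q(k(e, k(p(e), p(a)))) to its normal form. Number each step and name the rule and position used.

1. q(k(e, k(p(e), p(a))))  →  q(k(e, q(e)))   [R2 at 1.2]
2. q(k(e, q(e)))  →  q(k(e, a))   [R3 at 1.2]
3. q(k(e, a))  →  q(e)   [R6 at 1]
4. q(e)  →  a   [R3 at ε]

a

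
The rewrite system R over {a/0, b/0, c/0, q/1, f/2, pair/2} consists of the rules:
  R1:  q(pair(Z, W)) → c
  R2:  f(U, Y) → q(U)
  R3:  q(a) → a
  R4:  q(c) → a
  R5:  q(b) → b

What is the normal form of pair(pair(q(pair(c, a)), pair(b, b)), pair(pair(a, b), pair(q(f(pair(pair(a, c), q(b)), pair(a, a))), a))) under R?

1. pair(pair(q(pair(c, a)), pair(b, b)), pair(pair(a, b), pair(q(f(pair(pair(a, c), q(b)), pair(a, a))), a)))  →  pair(pair(c, pair(b, b)), pair(pair(a, b), pair(q(f(pair(pair(a, c), q(b)), pair(a, a))), a)))   [R1 at 1.1]
2. pair(pair(c, pair(b, b)), pair(pair(a, b), pair(q(f(pair(pair(a, c), q(b)), pair(a, a))), a)))  →  pair(pair(c, pair(b, b)), pair(pair(a, b), pair(q(q(pair(pair(a, c), q(b)))), a)))   [R2 at 2.2.1.1]
3. pair(pair(c, pair(b, b)), pair(pair(a, b), pair(q(q(pair(pair(a, c), q(b)))), a)))  →  pair(pair(c, pair(b, b)), pair(pair(a, b), pair(q(c), a)))   [R1 at 2.2.1.1]
4. pair(pair(c, pair(b, b)), pair(pair(a, b), pair(q(c), a)))  →  pair(pair(c, pair(b, b)), pair(pair(a, b), pair(a, a)))   [R4 at 2.2.1]

pair(pair(c, pair(b, b)), pair(pair(a, b), pair(a, a)))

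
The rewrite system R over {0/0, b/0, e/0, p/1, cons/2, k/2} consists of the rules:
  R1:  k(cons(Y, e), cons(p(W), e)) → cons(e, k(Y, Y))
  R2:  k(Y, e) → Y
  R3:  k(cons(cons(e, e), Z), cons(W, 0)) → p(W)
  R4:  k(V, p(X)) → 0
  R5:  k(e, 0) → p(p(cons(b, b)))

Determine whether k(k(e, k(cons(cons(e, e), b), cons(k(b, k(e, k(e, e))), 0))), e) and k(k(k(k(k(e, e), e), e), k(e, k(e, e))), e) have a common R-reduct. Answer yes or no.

no — NF(t₁) = 0, NF(t₂) = e

Reduce t₁ = k(k(e, k(cons(cons(e, e), b), cons(k(b, k(e, k(e, e))), 0))), e):
1. k(k(e, k(cons(cons(e, e), b), cons(k(b, k(e, k(e, e))), 0))), e)  →  k(e, k(cons(cons(e, e), b), cons(k(b, k(e, k(e, e))), 0)))   [R2 at ε]
2. k(e, k(cons(cons(e, e), b), cons(k(b, k(e, k(e, e))), 0)))  →  k(e, p(k(b, k(e, k(e, e)))))   [R3 at 2]
3. k(e, p(k(b, k(e, k(e, e)))))  →  0   [R4 at ε]

Reduce t₂ = k(k(k(k(k(e, e), e), e), k(e, k(e, e))), e):
1. k(k(k(k(k(e, e), e), e), k(e, k(e, e))), e)  →  k(k(k(k(e, e), e), e), k(e, k(e, e)))   [R2 at ε]
2. k(k(k(k(e, e), e), e), k(e, k(e, e)))  →  k(k(k(e, e), e), k(e, k(e, e)))   [R2 at 1]
3. k(k(k(e, e), e), k(e, k(e, e)))  →  k(k(e, e), k(e, k(e, e)))   [R2 at 1]
4. k(k(e, e), k(e, k(e, e)))  →  k(e, k(e, k(e, e)))   [R2 at 1]
5. k(e, k(e, k(e, e)))  →  k(e, k(e, e))   [R2 at 2.2]
6. k(e, k(e, e))  →  k(e, e)   [R2 at 2]
7. k(e, e)  →  e   [R2 at ε]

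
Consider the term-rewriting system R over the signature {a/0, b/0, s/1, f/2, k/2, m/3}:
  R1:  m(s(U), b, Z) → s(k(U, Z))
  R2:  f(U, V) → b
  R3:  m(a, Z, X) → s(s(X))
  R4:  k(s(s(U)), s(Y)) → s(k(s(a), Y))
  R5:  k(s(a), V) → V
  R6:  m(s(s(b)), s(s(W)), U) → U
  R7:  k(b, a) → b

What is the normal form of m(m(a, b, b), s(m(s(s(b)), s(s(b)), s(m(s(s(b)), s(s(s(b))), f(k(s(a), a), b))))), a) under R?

1. m(m(a, b, b), s(m(s(s(b)), s(s(b)), s(m(s(s(b)), s(s(s(b))), f(k(s(a), a), b))))), a)  →  m(s(s(b)), s(m(s(s(b)), s(s(b)), s(m(s(s(b)), s(s(s(b))), f(k(s(a), a), b))))), a)   [R3 at 1]
2. m(s(s(b)), s(m(s(s(b)), s(s(b)), s(m(s(s(b)), s(s(s(b))), f(k(s(a), a), b))))), a)  →  m(s(s(b)), s(s(m(s(s(b)), s(s(s(b))), f(k(s(a), a), b)))), a)   [R6 at 2.1]
3. m(s(s(b)), s(s(m(s(s(b)), s(s(s(b))), f(k(s(a), a), b)))), a)  →  a   [R6 at ε]

a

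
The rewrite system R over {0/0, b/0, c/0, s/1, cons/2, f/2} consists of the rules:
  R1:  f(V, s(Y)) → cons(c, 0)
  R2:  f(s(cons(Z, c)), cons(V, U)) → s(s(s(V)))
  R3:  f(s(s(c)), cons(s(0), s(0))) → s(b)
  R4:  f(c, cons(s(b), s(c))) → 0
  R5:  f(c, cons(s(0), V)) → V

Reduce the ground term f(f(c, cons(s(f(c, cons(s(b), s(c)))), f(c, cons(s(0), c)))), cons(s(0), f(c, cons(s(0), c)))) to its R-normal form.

1. f(f(c, cons(s(f(c, cons(s(b), s(c)))), f(c, cons(s(0), c)))), cons(s(0), f(c, cons(s(0), c))))  →  f(f(c, cons(s(0), f(c, cons(s(0), c)))), cons(s(0), f(c, cons(s(0), c))))   [R4 at 1.2.1.1]
2. f(f(c, cons(s(0), f(c, cons(s(0), c)))), cons(s(0), f(c, cons(s(0), c))))  →  f(f(c, cons(s(0), c)), cons(s(0), f(c, cons(s(0), c))))   [R5 at 1]
3. f(f(c, cons(s(0), c)), cons(s(0), f(c, cons(s(0), c))))  →  f(c, cons(s(0), f(c, cons(s(0), c))))   [R5 at 1]
4. f(c, cons(s(0), f(c, cons(s(0), c))))  →  f(c, cons(s(0), c))   [R5 at ε]
5. f(c, cons(s(0), c))  →  c   [R5 at ε]

c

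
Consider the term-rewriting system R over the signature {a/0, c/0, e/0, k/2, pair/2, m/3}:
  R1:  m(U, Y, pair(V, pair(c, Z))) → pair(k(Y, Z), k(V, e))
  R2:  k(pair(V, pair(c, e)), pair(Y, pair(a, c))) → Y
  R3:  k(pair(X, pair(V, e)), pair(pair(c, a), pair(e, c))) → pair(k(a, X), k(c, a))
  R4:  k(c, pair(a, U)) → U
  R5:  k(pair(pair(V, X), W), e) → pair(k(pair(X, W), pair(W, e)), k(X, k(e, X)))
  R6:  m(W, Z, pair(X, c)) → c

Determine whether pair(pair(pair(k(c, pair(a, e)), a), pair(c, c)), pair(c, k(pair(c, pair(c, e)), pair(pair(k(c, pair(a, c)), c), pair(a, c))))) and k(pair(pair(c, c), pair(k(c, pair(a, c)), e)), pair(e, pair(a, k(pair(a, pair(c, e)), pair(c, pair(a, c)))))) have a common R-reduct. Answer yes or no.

no — NF(t₁) = pair(pair(pair(e, a), pair(c, c)), pair(c, pair(c, c))), NF(t₂) = e

Reduce t₁ = pair(pair(pair(k(c, pair(a, e)), a), pair(c, c)), pair(c, k(pair(c, pair(c, e)), pair(pair(k(c, pair(a, c)), c), pair(a, c))))):
1. pair(pair(pair(k(c, pair(a, e)), a), pair(c, c)), pair(c, k(pair(c, pair(c, e)), pair(pair(k(c, pair(a, c)), c), pair(a, c)))))  →  pair(pair(pair(e, a), pair(c, c)), pair(c, k(pair(c, pair(c, e)), pair(pair(k(c, pair(a, c)), c), pair(a, c)))))   [R4 at 1.1.1]
2. pair(pair(pair(e, a), pair(c, c)), pair(c, k(pair(c, pair(c, e)), pair(pair(k(c, pair(a, c)), c), pair(a, c)))))  →  pair(pair(pair(e, a), pair(c, c)), pair(c, pair(k(c, pair(a, c)), c)))   [R2 at 2.2]
3. pair(pair(pair(e, a), pair(c, c)), pair(c, pair(k(c, pair(a, c)), c)))  →  pair(pair(pair(e, a), pair(c, c)), pair(c, pair(c, c)))   [R4 at 2.2.1]

Reduce t₂ = k(pair(pair(c, c), pair(k(c, pair(a, c)), e)), pair(e, pair(a, k(pair(a, pair(c, e)), pair(c, pair(a, c)))))):
1. k(pair(pair(c, c), pair(k(c, pair(a, c)), e)), pair(e, pair(a, k(pair(a, pair(c, e)), pair(c, pair(a, c))))))  →  k(pair(pair(c, c), pair(c, e)), pair(e, pair(a, k(pair(a, pair(c, e)), pair(c, pair(a, c))))))   [R4 at 1.2.1]
2. k(pair(pair(c, c), pair(c, e)), pair(e, pair(a, k(pair(a, pair(c, e)), pair(c, pair(a, c))))))  →  k(pair(pair(c, c), pair(c, e)), pair(e, pair(a, c)))   [R2 at 2.2.2]
3. k(pair(pair(c, c), pair(c, e)), pair(e, pair(a, c)))  →  e   [R2 at ε]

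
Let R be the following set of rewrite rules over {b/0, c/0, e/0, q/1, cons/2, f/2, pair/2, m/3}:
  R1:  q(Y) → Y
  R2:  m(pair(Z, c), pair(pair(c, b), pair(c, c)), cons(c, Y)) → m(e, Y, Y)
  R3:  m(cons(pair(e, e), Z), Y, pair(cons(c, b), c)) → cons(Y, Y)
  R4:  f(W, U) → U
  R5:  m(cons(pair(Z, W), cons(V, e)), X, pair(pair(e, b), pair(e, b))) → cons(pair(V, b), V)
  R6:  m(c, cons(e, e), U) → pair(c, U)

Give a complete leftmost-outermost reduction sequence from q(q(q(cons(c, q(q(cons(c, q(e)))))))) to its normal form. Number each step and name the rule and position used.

cons(c, cons(c, e))

1. q(q(q(cons(c, q(q(cons(c, q(e))))))))  →  q(q(cons(c, q(q(cons(c, q(e)))))))   [R1 at ε]
2. q(q(cons(c, q(q(cons(c, q(e)))))))  →  q(cons(c, q(q(cons(c, q(e))))))   [R1 at ε]
3. q(cons(c, q(q(cons(c, q(e))))))  →  cons(c, q(q(cons(c, q(e)))))   [R1 at ε]
4. cons(c, q(q(cons(c, q(e)))))  →  cons(c, q(cons(c, q(e))))   [R1 at 2]
5. cons(c, q(cons(c, q(e))))  →  cons(c, cons(c, q(e)))   [R1 at 2]
6. cons(c, cons(c, q(e)))  →  cons(c, cons(c, e))   [R1 at 2.2]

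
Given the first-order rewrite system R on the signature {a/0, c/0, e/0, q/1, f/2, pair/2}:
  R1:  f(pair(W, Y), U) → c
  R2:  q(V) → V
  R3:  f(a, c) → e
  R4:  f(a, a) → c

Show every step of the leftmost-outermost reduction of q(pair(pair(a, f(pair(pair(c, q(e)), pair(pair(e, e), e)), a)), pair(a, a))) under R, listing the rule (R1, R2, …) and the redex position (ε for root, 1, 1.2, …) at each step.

pair(pair(a, c), pair(a, a))

1. q(pair(pair(a, f(pair(pair(c, q(e)), pair(pair(e, e), e)), a)), pair(a, a)))  →  pair(pair(a, f(pair(pair(c, q(e)), pair(pair(e, e), e)), a)), pair(a, a))   [R2 at ε]
2. pair(pair(a, f(pair(pair(c, q(e)), pair(pair(e, e), e)), a)), pair(a, a))  →  pair(pair(a, c), pair(a, a))   [R1 at 1.2]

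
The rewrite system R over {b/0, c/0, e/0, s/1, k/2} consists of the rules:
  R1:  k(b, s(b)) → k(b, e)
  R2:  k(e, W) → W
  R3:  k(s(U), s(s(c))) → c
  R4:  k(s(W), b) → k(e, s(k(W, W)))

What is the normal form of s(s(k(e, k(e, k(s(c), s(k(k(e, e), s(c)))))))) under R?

1. s(s(k(e, k(e, k(s(c), s(k(k(e, e), s(c))))))))  →  s(s(k(e, k(s(c), s(k(k(e, e), s(c)))))))   [R2 at 1.1]
2. s(s(k(e, k(s(c), s(k(k(e, e), s(c)))))))  →  s(s(k(s(c), s(k(k(e, e), s(c))))))   [R2 at 1.1]
3. s(s(k(s(c), s(k(k(e, e), s(c))))))  →  s(s(k(s(c), s(k(e, s(c))))))   [R2 at 1.1.2.1.1]
4. s(s(k(s(c), s(k(e, s(c))))))  →  s(s(k(s(c), s(s(c)))))   [R2 at 1.1.2.1]
5. s(s(k(s(c), s(s(c)))))  →  s(s(c))   [R3 at 1.1]

s(s(c))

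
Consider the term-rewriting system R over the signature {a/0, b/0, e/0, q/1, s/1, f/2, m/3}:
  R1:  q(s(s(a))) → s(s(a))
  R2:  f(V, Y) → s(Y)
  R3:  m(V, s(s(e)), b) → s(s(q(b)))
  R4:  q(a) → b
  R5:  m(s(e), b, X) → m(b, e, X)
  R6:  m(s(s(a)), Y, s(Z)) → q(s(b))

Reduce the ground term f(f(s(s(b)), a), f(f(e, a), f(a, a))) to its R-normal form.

1. f(f(s(s(b)), a), f(f(e, a), f(a, a)))  →  s(f(f(e, a), f(a, a)))   [R2 at ε]
2. s(f(f(e, a), f(a, a)))  →  s(s(f(a, a)))   [R2 at 1]
3. s(s(f(a, a)))  →  s(s(s(a)))   [R2 at 1.1]

s(s(s(a)))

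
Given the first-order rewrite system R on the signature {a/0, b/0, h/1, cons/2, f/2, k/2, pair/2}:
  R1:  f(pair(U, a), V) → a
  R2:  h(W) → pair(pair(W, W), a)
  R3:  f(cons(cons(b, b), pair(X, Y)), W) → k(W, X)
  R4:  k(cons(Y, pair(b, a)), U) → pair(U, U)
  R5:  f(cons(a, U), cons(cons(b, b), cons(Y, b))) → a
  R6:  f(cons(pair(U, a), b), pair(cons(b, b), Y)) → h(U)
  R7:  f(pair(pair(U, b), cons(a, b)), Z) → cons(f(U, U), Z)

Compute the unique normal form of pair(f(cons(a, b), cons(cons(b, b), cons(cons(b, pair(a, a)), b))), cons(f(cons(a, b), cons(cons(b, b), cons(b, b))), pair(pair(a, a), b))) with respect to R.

pair(a, cons(a, pair(pair(a, a), b)))

1. pair(f(cons(a, b), cons(cons(b, b), cons(cons(b, pair(a, a)), b))), cons(f(cons(a, b), cons(cons(b, b), cons(b, b))), pair(pair(a, a), b)))  →  pair(a, cons(f(cons(a, b), cons(cons(b, b), cons(b, b))), pair(pair(a, a), b)))   [R5 at 1]
2. pair(a, cons(f(cons(a, b), cons(cons(b, b), cons(b, b))), pair(pair(a, a), b)))  →  pair(a, cons(a, pair(pair(a, a), b)))   [R5 at 2.1]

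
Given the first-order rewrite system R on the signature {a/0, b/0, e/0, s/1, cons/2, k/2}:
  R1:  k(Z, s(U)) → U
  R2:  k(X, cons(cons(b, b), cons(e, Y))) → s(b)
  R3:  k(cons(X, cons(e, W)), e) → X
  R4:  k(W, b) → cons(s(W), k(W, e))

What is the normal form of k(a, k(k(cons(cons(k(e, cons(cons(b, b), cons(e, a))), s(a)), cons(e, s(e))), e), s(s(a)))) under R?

1. k(a, k(k(cons(cons(k(e, cons(cons(b, b), cons(e, a))), s(a)), cons(e, s(e))), e), s(s(a))))  →  k(a, s(a))   [R1 at 2]
2. k(a, s(a))  →  a   [R1 at ε]

a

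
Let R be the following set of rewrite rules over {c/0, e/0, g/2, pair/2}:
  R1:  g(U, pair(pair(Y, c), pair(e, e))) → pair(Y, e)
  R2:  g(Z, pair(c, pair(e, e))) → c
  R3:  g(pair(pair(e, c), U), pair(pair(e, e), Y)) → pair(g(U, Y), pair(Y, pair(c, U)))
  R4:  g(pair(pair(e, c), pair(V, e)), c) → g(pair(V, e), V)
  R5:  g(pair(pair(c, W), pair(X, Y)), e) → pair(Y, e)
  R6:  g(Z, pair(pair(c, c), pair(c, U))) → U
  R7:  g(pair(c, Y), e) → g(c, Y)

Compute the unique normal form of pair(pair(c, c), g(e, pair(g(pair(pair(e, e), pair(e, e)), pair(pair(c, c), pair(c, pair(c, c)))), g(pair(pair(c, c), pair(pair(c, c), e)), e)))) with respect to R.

pair(pair(c, c), pair(c, e))

1. pair(pair(c, c), g(e, pair(g(pair(pair(e, e), pair(e, e)), pair(pair(c, c), pair(c, pair(c, c)))), g(pair(pair(c, c), pair(pair(c, c), e)), e))))  →  pair(pair(c, c), g(e, pair(pair(c, c), g(pair(pair(c, c), pair(pair(c, c), e)), e))))   [R6 at 2.2.1]
2. pair(pair(c, c), g(e, pair(pair(c, c), g(pair(pair(c, c), pair(pair(c, c), e)), e))))  →  pair(pair(c, c), g(e, pair(pair(c, c), pair(e, e))))   [R5 at 2.2.2]
3. pair(pair(c, c), g(e, pair(pair(c, c), pair(e, e))))  →  pair(pair(c, c), pair(c, e))   [R1 at 2]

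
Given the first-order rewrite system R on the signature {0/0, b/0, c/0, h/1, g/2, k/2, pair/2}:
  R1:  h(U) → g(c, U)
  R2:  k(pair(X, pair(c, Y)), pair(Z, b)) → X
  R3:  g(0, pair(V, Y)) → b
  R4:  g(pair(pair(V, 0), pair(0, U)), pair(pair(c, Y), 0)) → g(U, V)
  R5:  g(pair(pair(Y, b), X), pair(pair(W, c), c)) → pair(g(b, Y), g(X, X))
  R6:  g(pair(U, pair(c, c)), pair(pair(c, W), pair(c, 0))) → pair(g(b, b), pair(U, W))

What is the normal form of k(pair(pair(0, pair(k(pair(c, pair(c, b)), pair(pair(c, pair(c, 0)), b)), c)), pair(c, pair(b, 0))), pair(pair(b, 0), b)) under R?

pair(0, pair(c, c))

1. k(pair(pair(0, pair(k(pair(c, pair(c, b)), pair(pair(c, pair(c, 0)), b)), c)), pair(c, pair(b, 0))), pair(pair(b, 0), b))  →  pair(0, pair(k(pair(c, pair(c, b)), pair(pair(c, pair(c, 0)), b)), c))   [R2 at ε]
2. pair(0, pair(k(pair(c, pair(c, b)), pair(pair(c, pair(c, 0)), b)), c))  →  pair(0, pair(c, c))   [R2 at 2.1]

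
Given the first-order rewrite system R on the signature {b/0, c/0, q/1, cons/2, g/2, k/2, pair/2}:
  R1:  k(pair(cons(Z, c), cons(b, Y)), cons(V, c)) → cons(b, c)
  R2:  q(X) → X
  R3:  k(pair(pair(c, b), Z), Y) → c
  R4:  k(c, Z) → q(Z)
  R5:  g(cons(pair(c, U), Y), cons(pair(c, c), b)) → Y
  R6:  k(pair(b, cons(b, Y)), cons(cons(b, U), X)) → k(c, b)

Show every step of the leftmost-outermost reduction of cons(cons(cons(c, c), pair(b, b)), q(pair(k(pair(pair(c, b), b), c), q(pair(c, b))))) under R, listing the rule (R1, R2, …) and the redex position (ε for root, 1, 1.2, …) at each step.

1. cons(cons(cons(c, c), pair(b, b)), q(pair(k(pair(pair(c, b), b), c), q(pair(c, b)))))  →  cons(cons(cons(c, c), pair(b, b)), pair(k(pair(pair(c, b), b), c), q(pair(c, b))))   [R2 at 2]
2. cons(cons(cons(c, c), pair(b, b)), pair(k(pair(pair(c, b), b), c), q(pair(c, b))))  →  cons(cons(cons(c, c), pair(b, b)), pair(c, q(pair(c, b))))   [R3 at 2.1]
3. cons(cons(cons(c, c), pair(b, b)), pair(c, q(pair(c, b))))  →  cons(cons(cons(c, c), pair(b, b)), pair(c, pair(c, b)))   [R2 at 2.2]

cons(cons(cons(c, c), pair(b, b)), pair(c, pair(c, b)))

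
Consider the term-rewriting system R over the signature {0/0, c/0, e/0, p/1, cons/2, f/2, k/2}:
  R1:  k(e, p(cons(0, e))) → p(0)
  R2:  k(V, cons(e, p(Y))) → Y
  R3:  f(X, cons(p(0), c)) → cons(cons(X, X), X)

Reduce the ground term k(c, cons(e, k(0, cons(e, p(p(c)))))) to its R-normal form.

c

1. k(c, cons(e, k(0, cons(e, p(p(c))))))  →  k(c, cons(e, p(c)))   [R2 at 2.2]
2. k(c, cons(e, p(c)))  →  c   [R2 at ε]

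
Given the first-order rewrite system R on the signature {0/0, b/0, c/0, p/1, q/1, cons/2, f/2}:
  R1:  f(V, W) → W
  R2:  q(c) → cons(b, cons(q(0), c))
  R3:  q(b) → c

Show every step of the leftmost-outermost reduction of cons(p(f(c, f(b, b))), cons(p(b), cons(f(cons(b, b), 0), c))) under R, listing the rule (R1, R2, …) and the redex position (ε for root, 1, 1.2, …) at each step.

1. cons(p(f(c, f(b, b))), cons(p(b), cons(f(cons(b, b), 0), c)))  →  cons(p(f(b, b)), cons(p(b), cons(f(cons(b, b), 0), c)))   [R1 at 1.1]
2. cons(p(f(b, b)), cons(p(b), cons(f(cons(b, b), 0), c)))  →  cons(p(b), cons(p(b), cons(f(cons(b, b), 0), c)))   [R1 at 1.1]
3. cons(p(b), cons(p(b), cons(f(cons(b, b), 0), c)))  →  cons(p(b), cons(p(b), cons(0, c)))   [R1 at 2.2.1]

cons(p(b), cons(p(b), cons(0, c)))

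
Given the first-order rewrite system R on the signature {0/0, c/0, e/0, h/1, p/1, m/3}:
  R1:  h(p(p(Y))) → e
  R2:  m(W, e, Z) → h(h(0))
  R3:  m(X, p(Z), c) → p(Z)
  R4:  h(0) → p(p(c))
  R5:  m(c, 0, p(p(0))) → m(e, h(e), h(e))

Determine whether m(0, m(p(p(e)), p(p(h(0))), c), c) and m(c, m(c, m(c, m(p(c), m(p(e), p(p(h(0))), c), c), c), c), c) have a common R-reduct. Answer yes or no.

yes — NF(t₁) = p(p(p(p(c)))), NF(t₂) = p(p(p(p(c))))

Reduce t₁ = m(0, m(p(p(e)), p(p(h(0))), c), c):
1. m(0, m(p(p(e)), p(p(h(0))), c), c)  →  m(0, p(p(h(0))), c)   [R3 at 2]
2. m(0, p(p(h(0))), c)  →  p(p(h(0)))   [R3 at ε]
3. p(p(h(0)))  →  p(p(p(p(c))))   [R4 at 1.1]

Reduce t₂ = m(c, m(c, m(c, m(p(c), m(p(e), p(p(h(0))), c), c), c), c), c):
1. m(c, m(c, m(c, m(p(c), m(p(e), p(p(h(0))), c), c), c), c), c)  →  m(c, m(c, m(c, m(p(c), p(p(h(0))), c), c), c), c)   [R3 at 2.2.2.2]
2. m(c, m(c, m(c, m(p(c), p(p(h(0))), c), c), c), c)  →  m(c, m(c, m(c, p(p(h(0))), c), c), c)   [R3 at 2.2.2]
3. m(c, m(c, m(c, p(p(h(0))), c), c), c)  →  m(c, m(c, p(p(h(0))), c), c)   [R3 at 2.2]
4. m(c, m(c, p(p(h(0))), c), c)  →  m(c, p(p(h(0))), c)   [R3 at 2]
5. m(c, p(p(h(0))), c)  →  p(p(h(0)))   [R3 at ε]
6. p(p(h(0)))  →  p(p(p(p(c))))   [R4 at 1.1]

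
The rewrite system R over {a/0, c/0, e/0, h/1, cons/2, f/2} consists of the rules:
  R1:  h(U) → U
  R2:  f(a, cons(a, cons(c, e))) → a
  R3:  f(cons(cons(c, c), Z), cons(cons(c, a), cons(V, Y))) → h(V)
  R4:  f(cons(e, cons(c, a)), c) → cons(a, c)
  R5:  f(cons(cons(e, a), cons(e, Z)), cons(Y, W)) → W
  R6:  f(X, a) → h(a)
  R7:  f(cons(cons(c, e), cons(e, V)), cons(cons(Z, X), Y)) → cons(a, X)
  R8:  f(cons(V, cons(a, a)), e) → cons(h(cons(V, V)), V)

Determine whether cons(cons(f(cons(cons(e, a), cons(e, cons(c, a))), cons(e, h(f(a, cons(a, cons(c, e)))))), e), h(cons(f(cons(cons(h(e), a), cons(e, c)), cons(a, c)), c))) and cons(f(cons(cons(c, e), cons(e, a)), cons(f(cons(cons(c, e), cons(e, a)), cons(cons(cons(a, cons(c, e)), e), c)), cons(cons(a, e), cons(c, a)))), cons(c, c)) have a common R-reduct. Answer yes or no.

Reduce t₁ = cons(cons(f(cons(cons(e, a), cons(e, cons(c, a))), cons(e, h(f(a, cons(a, cons(c, e)))))), e), h(cons(f(cons(cons(h(e), a), cons(e, c)), cons(a, c)), c))):
1. cons(cons(f(cons(cons(e, a), cons(e, cons(c, a))), cons(e, h(f(a, cons(a, cons(c, e)))))), e), h(cons(f(cons(cons(h(e), a), cons(e, c)), cons(a, c)), c)))  →  cons(cons(h(f(a, cons(a, cons(c, e)))), e), h(cons(f(cons(cons(h(e), a), cons(e, c)), cons(a, c)), c)))   [R5 at 1.1]
2. cons(cons(h(f(a, cons(a, cons(c, e)))), e), h(cons(f(cons(cons(h(e), a), cons(e, c)), cons(a, c)), c)))  →  cons(cons(f(a, cons(a, cons(c, e))), e), h(cons(f(cons(cons(h(e), a), cons(e, c)), cons(a, c)), c)))   [R1 at 1.1]
3. cons(cons(f(a, cons(a, cons(c, e))), e), h(cons(f(cons(cons(h(e), a), cons(e, c)), cons(a, c)), c)))  →  cons(cons(a, e), h(cons(f(cons(cons(h(e), a), cons(e, c)), cons(a, c)), c)))   [R2 at 1.1]
4. cons(cons(a, e), h(cons(f(cons(cons(h(e), a), cons(e, c)), cons(a, c)), c)))  →  cons(cons(a, e), cons(f(cons(cons(h(e), a), cons(e, c)), cons(a, c)), c))   [R1 at 2]
5. cons(cons(a, e), cons(f(cons(cons(h(e), a), cons(e, c)), cons(a, c)), c))  →  cons(cons(a, e), cons(f(cons(cons(e, a), cons(e, c)), cons(a, c)), c))   [R1 at 2.1.1.1.1]
6. cons(cons(a, e), cons(f(cons(cons(e, a), cons(e, c)), cons(a, c)), c))  →  cons(cons(a, e), cons(c, c))   [R5 at 2.1]

Reduce t₂ = cons(f(cons(cons(c, e), cons(e, a)), cons(f(cons(cons(c, e), cons(e, a)), cons(cons(cons(a, cons(c, e)), e), c)), cons(cons(a, e), cons(c, a)))), cons(c, c)):
1. cons(f(cons(cons(c, e), cons(e, a)), cons(f(cons(cons(c, e), cons(e, a)), cons(cons(cons(a, cons(c, e)), e), c)), cons(cons(a, e), cons(c, a)))), cons(c, c))  →  cons(f(cons(cons(c, e), cons(e, a)), cons(cons(a, e), cons(cons(a, e), cons(c, a)))), cons(c, c))   [R7 at 1.2.1]
2. cons(f(cons(cons(c, e), cons(e, a)), cons(cons(a, e), cons(cons(a, e), cons(c, a)))), cons(c, c))  →  cons(cons(a, e), cons(c, c))   [R7 at 1]

yes — NF(t₁) = cons(cons(a, e), cons(c, c)), NF(t₂) = cons(cons(a, e), cons(c, c))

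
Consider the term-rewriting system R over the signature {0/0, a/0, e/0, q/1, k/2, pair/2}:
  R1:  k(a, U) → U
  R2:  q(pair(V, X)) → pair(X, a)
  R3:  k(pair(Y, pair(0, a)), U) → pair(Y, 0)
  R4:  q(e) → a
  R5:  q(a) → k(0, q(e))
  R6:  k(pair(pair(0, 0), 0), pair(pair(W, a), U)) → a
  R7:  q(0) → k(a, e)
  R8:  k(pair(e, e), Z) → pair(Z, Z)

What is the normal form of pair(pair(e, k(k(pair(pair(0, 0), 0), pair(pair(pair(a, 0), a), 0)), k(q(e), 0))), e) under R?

pair(pair(e, 0), e)

1. pair(pair(e, k(k(pair(pair(0, 0), 0), pair(pair(pair(a, 0), a), 0)), k(q(e), 0))), e)  →  pair(pair(e, k(a, k(q(e), 0))), e)   [R6 at 1.2.1]
2. pair(pair(e, k(a, k(q(e), 0))), e)  →  pair(pair(e, k(q(e), 0)), e)   [R1 at 1.2]
3. pair(pair(e, k(q(e), 0)), e)  →  pair(pair(e, k(a, 0)), e)   [R4 at 1.2.1]
4. pair(pair(e, k(a, 0)), e)  →  pair(pair(e, 0), e)   [R1 at 1.2]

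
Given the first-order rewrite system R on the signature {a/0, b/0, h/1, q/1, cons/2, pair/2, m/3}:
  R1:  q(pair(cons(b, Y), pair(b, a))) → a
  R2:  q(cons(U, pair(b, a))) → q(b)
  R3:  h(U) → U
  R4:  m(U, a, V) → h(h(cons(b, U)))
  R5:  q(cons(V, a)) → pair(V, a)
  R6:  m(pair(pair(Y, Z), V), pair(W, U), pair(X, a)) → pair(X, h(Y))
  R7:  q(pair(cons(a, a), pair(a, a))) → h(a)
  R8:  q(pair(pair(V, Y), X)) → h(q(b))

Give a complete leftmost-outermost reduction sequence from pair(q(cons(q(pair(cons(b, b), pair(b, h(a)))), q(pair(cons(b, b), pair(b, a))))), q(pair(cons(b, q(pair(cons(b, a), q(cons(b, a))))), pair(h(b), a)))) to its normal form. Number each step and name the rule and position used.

1. pair(q(cons(q(pair(cons(b, b), pair(b, h(a)))), q(pair(cons(b, b), pair(b, a))))), q(pair(cons(b, q(pair(cons(b, a), q(cons(b, a))))), pair(h(b), a))))  →  pair(q(cons(q(pair(cons(b, b), pair(b, a))), q(pair(cons(b, b), pair(b, a))))), q(pair(cons(b, q(pair(cons(b, a), q(cons(b, a))))), pair(h(b), a))))   [R3 at 1.1.1.1.2.2]
2. pair(q(cons(q(pair(cons(b, b), pair(b, a))), q(pair(cons(b, b), pair(b, a))))), q(pair(cons(b, q(pair(cons(b, a), q(cons(b, a))))), pair(h(b), a))))  →  pair(q(cons(a, q(pair(cons(b, b), pair(b, a))))), q(pair(cons(b, q(pair(cons(b, a), q(cons(b, a))))), pair(h(b), a))))   [R1 at 1.1.1]
3. pair(q(cons(a, q(pair(cons(b, b), pair(b, a))))), q(pair(cons(b, q(pair(cons(b, a), q(cons(b, a))))), pair(h(b), a))))  →  pair(q(cons(a, a)), q(pair(cons(b, q(pair(cons(b, a), q(cons(b, a))))), pair(h(b), a))))   [R1 at 1.1.2]
4. pair(q(cons(a, a)), q(pair(cons(b, q(pair(cons(b, a), q(cons(b, a))))), pair(h(b), a))))  →  pair(pair(a, a), q(pair(cons(b, q(pair(cons(b, a), q(cons(b, a))))), pair(h(b), a))))   [R5 at 1]
5. pair(pair(a, a), q(pair(cons(b, q(pair(cons(b, a), q(cons(b, a))))), pair(h(b), a))))  →  pair(pair(a, a), q(pair(cons(b, q(pair(cons(b, a), pair(b, a)))), pair(h(b), a))))   [R5 at 2.1.1.2.1.2]
6. pair(pair(a, a), q(pair(cons(b, q(pair(cons(b, a), pair(b, a)))), pair(h(b), a))))  →  pair(pair(a, a), q(pair(cons(b, a), pair(h(b), a))))   [R1 at 2.1.1.2]
7. pair(pair(a, a), q(pair(cons(b, a), pair(h(b), a))))  →  pair(pair(a, a), q(pair(cons(b, a), pair(b, a))))   [R3 at 2.1.2.1]
8. pair(pair(a, a), q(pair(cons(b, a), pair(b, a))))  →  pair(pair(a, a), a)   [R1 at 2]

pair(pair(a, a), a)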